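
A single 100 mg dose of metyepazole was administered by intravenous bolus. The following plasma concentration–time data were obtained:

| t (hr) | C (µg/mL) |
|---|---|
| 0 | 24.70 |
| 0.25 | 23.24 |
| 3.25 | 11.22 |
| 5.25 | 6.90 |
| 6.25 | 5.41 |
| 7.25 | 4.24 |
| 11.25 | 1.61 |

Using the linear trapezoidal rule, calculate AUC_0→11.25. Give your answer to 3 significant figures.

Trapezoidal AUC_0→11.25:
  [0→0.25]: (24.70+23.24)/2 × 0.25 = 5.9925
  [0.25→3.25]: (23.24+11.22)/2 × 3 = 51.69
  [3.25→5.25]: (11.22+6.90)/2 × 2 = 18.12
  [5.25→6.25]: (6.90+5.41)/2 × 1 = 6.155
  [6.25→7.25]: (5.41+4.24)/2 × 1 = 4.825
  [7.25→11.25]: (4.24+1.61)/2 × 4 = 11.7
  Sum = 98.4825 µg/mL·hr

AUC = 98.5 µg/mL·hr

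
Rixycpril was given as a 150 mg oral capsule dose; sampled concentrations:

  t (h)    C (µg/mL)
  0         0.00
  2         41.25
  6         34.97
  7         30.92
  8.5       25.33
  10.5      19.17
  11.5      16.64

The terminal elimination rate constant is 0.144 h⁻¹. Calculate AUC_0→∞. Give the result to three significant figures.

Trapezoidal AUC_0→11.5:
  [0→2]: (0.00+41.25)/2 × 2 = 41.25
  [2→6]: (41.25+34.97)/2 × 4 = 152.44
  [6→7]: (34.97+30.92)/2 × 1 = 32.945
  [7→8.5]: (30.92+25.33)/2 × 1.5 = 42.1875
  [8.5→10.5]: (25.33+19.17)/2 × 2 = 44.5
  [10.5→11.5]: (19.17+16.64)/2 × 1 = 17.905
  Sum = 331.2275 µg/mL·h
Extrapolated tail: C_last / k_e = 16.64 / 0.144 = 115.556
AUC_0→∞ = 331.2275 + 115.556 = 446.7835 µg/mL·h

AUC = 447 µg/mL·h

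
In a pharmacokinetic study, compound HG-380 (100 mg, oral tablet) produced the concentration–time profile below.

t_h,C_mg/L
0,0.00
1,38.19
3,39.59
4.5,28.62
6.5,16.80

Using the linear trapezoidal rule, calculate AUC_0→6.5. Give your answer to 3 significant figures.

Trapezoidal AUC_0→6.5:
  [0→1]: (0.00+38.19)/2 × 1 = 19.095
  [1→3]: (38.19+39.59)/2 × 2 = 77.78
  [3→4.5]: (39.59+28.62)/2 × 1.5 = 51.1575
  [4.5→6.5]: (28.62+16.80)/2 × 2 = 45.42
  Sum = 193.4525 mg/L·h

AUC = 193 mg/L·h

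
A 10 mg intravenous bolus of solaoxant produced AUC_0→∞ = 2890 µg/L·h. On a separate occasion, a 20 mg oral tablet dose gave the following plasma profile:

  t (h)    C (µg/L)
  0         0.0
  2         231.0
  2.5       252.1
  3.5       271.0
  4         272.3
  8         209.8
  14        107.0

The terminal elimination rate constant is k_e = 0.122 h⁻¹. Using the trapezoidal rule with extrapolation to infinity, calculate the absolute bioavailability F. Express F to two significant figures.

F = 0.61

Trapezoidal AUC_0→14 (oral tablet):
  [0→2]: (0.0+231.0)/2 × 2 = 231.0
  [2→2.5]: (231.0+252.1)/2 × 0.5 = 120.775
  [2.5→3.5]: (252.1+271.0)/2 × 1 = 261.55
  [3.5→4]: (271.0+272.3)/2 × 0.5 = 135.825
  [4→8]: (272.3+209.8)/2 × 4 = 964.2
  [8→14]: (209.8+107.0)/2 × 6 = 950.4
  Sum = 2663.75 µg/L·h
Tail: C_last/k_e = 107.0/0.122 = 877.049
AUC_0→∞ (oral tablet) = 2663.75 + 877.049 = 3540.799 µg/L·h
F = (AUC_ev/D_ev)/(AUC_iv/D_iv) = (3540.799/20)/(2890/10) = 177.03995/289 = 0.6126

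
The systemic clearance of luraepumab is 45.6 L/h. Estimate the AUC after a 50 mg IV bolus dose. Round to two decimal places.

AUC_0→∞ = Dose_iv / CL
        = 50 / 45.6 = 1.09649 mg/L·h

AUC = 1.10 mg/L·h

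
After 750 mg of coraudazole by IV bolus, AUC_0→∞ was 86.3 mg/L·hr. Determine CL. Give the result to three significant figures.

CL = 8.69 L/hr

CL = Dose_iv / AUC_0→∞
   = 750 / 86.3 = 8.69061 L/hr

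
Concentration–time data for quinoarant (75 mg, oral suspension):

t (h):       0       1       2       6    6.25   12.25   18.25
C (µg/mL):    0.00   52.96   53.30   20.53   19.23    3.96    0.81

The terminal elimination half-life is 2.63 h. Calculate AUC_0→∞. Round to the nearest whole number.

AUC = 319 µg/mL·h

Trapezoidal AUC_0→18.25:
  [0→1]: (0.00+52.96)/2 × 1 = 26.48
  [1→2]: (52.96+53.30)/2 × 1 = 53.13
  [2→6]: (53.30+20.53)/2 × 4 = 147.66
  [6→6.25]: (20.53+19.23)/2 × 0.25 = 4.97
  [6.25→12.25]: (19.23+3.96)/2 × 6 = 69.57
  [12.25→18.25]: (3.96+0.81)/2 × 6 = 14.31
  Sum = 316.12 µg/mL·h
k_e = ln2 / t½ = 0.693147 / 2.63 = 0.2636 h^-1
Extrapolated tail: C_last / k_e = 0.81 / 0.2636 = 3.073
AUC_0→∞ = 316.12 + 3.073 = 319.193 µg/mL·h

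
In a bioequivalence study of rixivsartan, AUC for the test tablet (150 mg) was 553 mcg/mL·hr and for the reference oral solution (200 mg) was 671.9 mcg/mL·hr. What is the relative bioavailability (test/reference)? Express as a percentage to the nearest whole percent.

F_rel = (AUC_test/D_test) / (AUC_ref/D_ref)
      = (553/150) / (671.9/200)
      = 3.68667 / 3.3595 = 1.0974 = 109.74%

F_rel = 110%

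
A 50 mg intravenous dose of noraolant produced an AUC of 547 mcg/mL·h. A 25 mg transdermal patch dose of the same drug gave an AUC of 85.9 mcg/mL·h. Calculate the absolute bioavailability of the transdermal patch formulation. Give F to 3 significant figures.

F = (AUC_ev / D_ev) / (AUC_iv / D_iv)
  = (85.9/25) / (547/50)
  = 3.436 / 10.94 = 0.3141

F = 0.314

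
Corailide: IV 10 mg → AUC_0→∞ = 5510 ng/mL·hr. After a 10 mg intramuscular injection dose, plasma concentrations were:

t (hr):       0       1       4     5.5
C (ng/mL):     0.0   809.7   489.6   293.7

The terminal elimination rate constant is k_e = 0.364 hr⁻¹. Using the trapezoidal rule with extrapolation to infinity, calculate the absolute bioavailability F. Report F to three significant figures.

Trapezoidal AUC_0→5.5 (intramuscular injection):
  [0→1]: (0.0+809.7)/2 × 1 = 404.85
  [1→4]: (809.7+489.6)/2 × 3 = 1948.95
  [4→5.5]: (489.6+293.7)/2 × 1.5 = 587.475
  Sum = 2941.275 ng/mL·hr
Tail: C_last/k_e = 293.7/0.364 = 806.868
AUC_0→∞ (intramuscular injection) = 2941.275 + 806.868 = 3748.143 ng/mL·hr
F = (AUC_ev/D_ev)/(AUC_iv/D_iv) = (3748.143/10)/(5510/10) = 374.8143/551 = 0.6802

F = 0.680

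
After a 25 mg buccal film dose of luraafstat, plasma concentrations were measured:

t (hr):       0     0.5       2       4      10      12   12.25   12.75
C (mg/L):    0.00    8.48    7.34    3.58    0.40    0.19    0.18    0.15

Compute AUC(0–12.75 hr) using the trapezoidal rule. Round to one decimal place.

Trapezoidal AUC_0→12.75:
  [0→0.5]: (0.00+8.48)/2 × 0.5 = 2.12
  [0.5→2]: (8.48+7.34)/2 × 1.5 = 11.865
  [2→4]: (7.34+3.58)/2 × 2 = 10.92
  [4→10]: (3.58+0.40)/2 × 6 = 11.94
  [10→12]: (0.40+0.19)/2 × 2 = 0.59
  [12→12.25]: (0.19+0.18)/2 × 0.25 = 0.04625
  [12.25→12.75]: (0.18+0.15)/2 × 0.5 = 0.0825
  Sum = 37.56375 mg/L·hr

AUC = 37.6 mg/L·hr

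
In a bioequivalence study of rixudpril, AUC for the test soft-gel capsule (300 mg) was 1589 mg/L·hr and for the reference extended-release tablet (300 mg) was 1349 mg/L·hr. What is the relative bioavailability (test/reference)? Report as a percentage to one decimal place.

F_rel = 117.8%

F_rel = (AUC_test/D_test) / (AUC_ref/D_ref)
      = (1589/300) / (1349/300)
      = 5.29667 / 4.49667 = 1.1779 = 117.79%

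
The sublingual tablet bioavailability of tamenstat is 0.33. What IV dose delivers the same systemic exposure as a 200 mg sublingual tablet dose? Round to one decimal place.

D_iv = 66.0 mg

Systemic exposure from an extravascular dose = F × D_ev, so the equivalent IV dose is F × D_ev.
D_iv = F × D_ev = 0.33 × 200 = 66 mg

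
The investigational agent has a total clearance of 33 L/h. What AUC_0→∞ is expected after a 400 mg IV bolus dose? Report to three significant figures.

AUC = 12.1 mg/L·h

AUC_0→∞ = Dose_iv / CL
        = 400 / 33 = 12.1212 mg/L·h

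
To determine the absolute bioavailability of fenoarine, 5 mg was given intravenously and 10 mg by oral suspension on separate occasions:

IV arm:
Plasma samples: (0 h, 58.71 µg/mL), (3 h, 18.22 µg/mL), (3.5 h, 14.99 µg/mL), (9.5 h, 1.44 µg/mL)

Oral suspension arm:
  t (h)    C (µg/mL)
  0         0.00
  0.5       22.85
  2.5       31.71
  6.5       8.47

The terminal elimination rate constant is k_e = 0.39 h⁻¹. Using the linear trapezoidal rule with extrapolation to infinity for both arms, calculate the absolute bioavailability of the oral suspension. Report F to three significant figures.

F = 0.459

Trapezoidal AUC_0→9.5 (IV):
  [0→3]: (58.71+18.22)/2 × 3 = 115.395
  [3→3.5]: (18.22+14.99)/2 × 0.5 = 8.3025
  [3.5→9.5]: (14.99+1.44)/2 × 6 = 49.29
  Sum = 172.9875 µg/mL·h
IV tail: 1.44/0.39 = 3.692; AUC_iv,0→∞ = 172.9875 + 3.692 = 176.6795 µg/mL·h
Trapezoidal AUC_0→6.5 (oral suspension):
  [0→0.5]: (0.00+22.85)/2 × 0.5 = 5.7125
  [0.5→2.5]: (22.85+31.71)/2 × 2 = 54.56
  [2.5→6.5]: (31.71+8.47)/2 × 4 = 80.36
  Sum = 140.6325 µg/mL·h
oral suspension tail: 8.47/0.39 = 21.718; AUC_ev,0→∞ = 140.6325 + 21.718 = 162.3505 µg/mL·h
F = (AUC_ev/D_ev)/(AUC_iv/D_iv) = (162.3505/10)/(176.6795/5) = 16.23505/35.3359 = 0.4594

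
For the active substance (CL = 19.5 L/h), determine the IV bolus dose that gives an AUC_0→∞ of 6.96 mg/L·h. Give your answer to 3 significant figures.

Dose = 136 mg

Dose_iv = CL × AUC_0→∞
     = 19.5 × 6.96 = 135.72 mg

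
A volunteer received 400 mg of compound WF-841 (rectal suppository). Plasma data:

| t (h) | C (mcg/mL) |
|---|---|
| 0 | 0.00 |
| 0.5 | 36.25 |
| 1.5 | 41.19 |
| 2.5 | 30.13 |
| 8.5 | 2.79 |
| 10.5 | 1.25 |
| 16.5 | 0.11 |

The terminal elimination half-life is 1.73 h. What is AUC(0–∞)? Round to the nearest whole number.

Trapezoidal AUC_0→16.5:
  [0→0.5]: (0.00+36.25)/2 × 0.5 = 9.0625
  [0.5→1.5]: (36.25+41.19)/2 × 1 = 38.72
  [1.5→2.5]: (41.19+30.13)/2 × 1 = 35.66
  [2.5→8.5]: (30.13+2.79)/2 × 6 = 98.76
  [8.5→10.5]: (2.79+1.25)/2 × 2 = 4.04
  [10.5→16.5]: (1.25+0.11)/2 × 6 = 4.08
  Sum = 190.3225 mcg/mL·h
k_e = ln2 / t½ = 0.693147 / 1.73 = 0.4007 h^-1
Extrapolated tail: C_last / k_e = 0.11 / 0.4007 = 0.275
AUC_0→∞ = 190.3225 + 0.275 = 190.5975 mcg/mL·h

AUC = 191 mcg/mL·h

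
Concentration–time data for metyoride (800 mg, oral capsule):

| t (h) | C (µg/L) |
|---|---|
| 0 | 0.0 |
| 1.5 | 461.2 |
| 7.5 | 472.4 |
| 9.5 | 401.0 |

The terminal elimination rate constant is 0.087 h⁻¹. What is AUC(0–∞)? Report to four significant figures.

AUC = 8629 µg/L·h

Trapezoidal AUC_0→9.5:
  [0→1.5]: (0.0+461.2)/2 × 1.5 = 345.9
  [1.5→7.5]: (461.2+472.4)/2 × 6 = 2800.8
  [7.5→9.5]: (472.4+401.0)/2 × 2 = 873.4
  Sum = 4020.1 µg/L·h
Extrapolated tail: C_last / k_e = 401.0 / 0.087 = 4609.195
AUC_0→∞ = 4020.1 + 4609.195 = 8629.295 µg/L·h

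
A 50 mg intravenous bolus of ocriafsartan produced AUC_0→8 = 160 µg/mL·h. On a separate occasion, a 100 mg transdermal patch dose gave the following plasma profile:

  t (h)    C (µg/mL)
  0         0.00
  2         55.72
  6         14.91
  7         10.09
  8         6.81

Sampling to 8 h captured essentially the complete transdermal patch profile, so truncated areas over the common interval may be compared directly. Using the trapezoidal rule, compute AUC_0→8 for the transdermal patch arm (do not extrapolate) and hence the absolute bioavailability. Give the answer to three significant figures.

F = 0.681

Trapezoidal AUC_0→8 (transdermal patch):
  [0→2]: (0.00+55.72)/2 × 2 = 55.72
  [2→6]: (55.72+14.91)/2 × 4 = 141.26
  [6→7]: (14.91+10.09)/2 × 1 = 12.5
  [7→8]: (10.09+6.81)/2 × 1 = 8.45
  Sum = 217.93 µg/mL·h
F = (AUC_ev/D_ev)/(AUC_iv/D_iv) = (217.93/100)/(160/50) = 2.1793/3.2 = 0.6810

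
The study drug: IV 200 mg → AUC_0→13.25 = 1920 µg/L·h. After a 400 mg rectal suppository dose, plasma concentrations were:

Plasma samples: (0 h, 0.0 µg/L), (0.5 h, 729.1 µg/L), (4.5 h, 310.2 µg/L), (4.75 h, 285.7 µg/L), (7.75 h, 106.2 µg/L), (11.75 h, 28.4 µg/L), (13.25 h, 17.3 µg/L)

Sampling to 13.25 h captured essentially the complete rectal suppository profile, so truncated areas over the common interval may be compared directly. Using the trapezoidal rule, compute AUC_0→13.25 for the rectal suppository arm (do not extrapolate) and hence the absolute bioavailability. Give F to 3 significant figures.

F = 0.840

Trapezoidal AUC_0→13.25 (rectal suppository):
  [0→0.5]: (0.0+729.1)/2 × 0.5 = 182.275
  [0.5→4.5]: (729.1+310.2)/2 × 4 = 2078.6
  [4.5→4.75]: (310.2+285.7)/2 × 0.25 = 74.4875
  [4.75→7.75]: (285.7+106.2)/2 × 3 = 587.85
  [7.75→11.75]: (106.2+28.4)/2 × 4 = 269.2
  [11.75→13.25]: (28.4+17.3)/2 × 1.5 = 34.275
  Sum = 3226.6875 µg/L·h
F = (AUC_ev/D_ev)/(AUC_iv/D_iv) = (3226.6875/400)/(1920/200) = 8.06672/9.6 = 0.8403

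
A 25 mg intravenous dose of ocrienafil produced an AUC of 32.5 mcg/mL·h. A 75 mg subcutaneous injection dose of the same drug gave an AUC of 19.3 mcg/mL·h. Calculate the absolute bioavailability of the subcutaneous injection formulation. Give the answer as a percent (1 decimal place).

F = (AUC_ev / D_ev) / (AUC_iv / D_iv)
  = (19.3/75) / (32.5/25)
  = 0.257333 / 1.3 = 0.1979
  = 19.79%

F = 19.8%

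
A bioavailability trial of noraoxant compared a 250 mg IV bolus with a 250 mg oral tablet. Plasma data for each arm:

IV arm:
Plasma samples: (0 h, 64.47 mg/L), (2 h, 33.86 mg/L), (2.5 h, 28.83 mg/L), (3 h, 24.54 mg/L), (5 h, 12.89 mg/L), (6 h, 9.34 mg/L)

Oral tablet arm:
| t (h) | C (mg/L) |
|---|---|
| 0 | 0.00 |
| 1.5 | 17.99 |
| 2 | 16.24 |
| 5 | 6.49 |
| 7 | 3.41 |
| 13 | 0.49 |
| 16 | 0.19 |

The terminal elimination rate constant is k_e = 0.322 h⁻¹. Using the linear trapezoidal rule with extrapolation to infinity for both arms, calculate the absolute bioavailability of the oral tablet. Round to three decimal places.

F = 0.387

Trapezoidal AUC_0→6 (IV):
  [0→2]: (64.47+33.86)/2 × 2 = 98.33
  [2→2.5]: (33.86+28.83)/2 × 0.5 = 15.6725
  [2.5→3]: (28.83+24.54)/2 × 0.5 = 13.3425
  [3→5]: (24.54+12.89)/2 × 2 = 37.43
  [5→6]: (12.89+9.34)/2 × 1 = 11.115
  Sum = 175.89 mg/L·h
IV tail: 9.34/0.322 = 29.006; AUC_iv,0→∞ = 175.89 + 29.006 = 204.896 mg/L·h
Trapezoidal AUC_0→16 (oral tablet):
  [0→1.5]: (0.00+17.99)/2 × 1.5 = 13.4925
  [1.5→2]: (17.99+16.24)/2 × 0.5 = 8.5575
  [2→5]: (16.24+6.49)/2 × 3 = 34.095
  [5→7]: (6.49+3.41)/2 × 2 = 9.9
  [7→13]: (3.41+0.49)/2 × 6 = 11.7
  [13→16]: (0.49+0.19)/2 × 3 = 1.02
  Sum = 78.765 mg/L·h
oral tablet tail: 0.19/0.322 = 0.590; AUC_ev,0→∞ = 78.765 + 0.590 = 79.355 mg/L·h
F = (AUC_ev/D_ev)/(AUC_iv/D_iv) = (79.355/250)/(204.896/250) = 0.31742/0.819584 = 0.3873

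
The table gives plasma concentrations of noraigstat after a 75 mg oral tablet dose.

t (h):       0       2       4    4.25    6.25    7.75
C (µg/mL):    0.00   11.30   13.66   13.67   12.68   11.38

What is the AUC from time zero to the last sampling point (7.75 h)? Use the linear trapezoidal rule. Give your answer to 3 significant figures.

AUC = 84.1 µg/mL·h

Trapezoidal AUC_0→7.75:
  [0→2]: (0.00+11.30)/2 × 2 = 11.3
  [2→4]: (11.30+13.66)/2 × 2 = 24.96
  [4→4.25]: (13.66+13.67)/2 × 0.25 = 3.41625
  [4.25→6.25]: (13.67+12.68)/2 × 2 = 26.35
  [6.25→7.75]: (12.68+11.38)/2 × 1.5 = 18.045
  Sum = 84.07125 µg/mL·h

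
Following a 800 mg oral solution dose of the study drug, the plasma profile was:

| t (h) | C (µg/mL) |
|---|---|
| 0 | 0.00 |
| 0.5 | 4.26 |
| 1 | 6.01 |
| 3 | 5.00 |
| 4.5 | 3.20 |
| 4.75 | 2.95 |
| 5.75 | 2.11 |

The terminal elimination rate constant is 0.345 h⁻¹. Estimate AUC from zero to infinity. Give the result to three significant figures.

Trapezoidal AUC_0→5.75:
  [0→0.5]: (0.00+4.26)/2 × 0.5 = 1.065
  [0.5→1]: (4.26+6.01)/2 × 0.5 = 2.5675
  [1→3]: (6.01+5.00)/2 × 2 = 11.01
  [3→4.5]: (5.00+3.20)/2 × 1.5 = 6.15
  [4.5→4.75]: (3.20+2.95)/2 × 0.25 = 0.76875
  [4.75→5.75]: (2.95+2.11)/2 × 1 = 2.53
  Sum = 24.09125 µg/mL·h
Extrapolated tail: C_last / k_e = 2.11 / 0.345 = 6.116
AUC_0→∞ = 24.09125 + 6.116 = 30.20725 µg/mL·h

AUC = 30.2 µg/mL·h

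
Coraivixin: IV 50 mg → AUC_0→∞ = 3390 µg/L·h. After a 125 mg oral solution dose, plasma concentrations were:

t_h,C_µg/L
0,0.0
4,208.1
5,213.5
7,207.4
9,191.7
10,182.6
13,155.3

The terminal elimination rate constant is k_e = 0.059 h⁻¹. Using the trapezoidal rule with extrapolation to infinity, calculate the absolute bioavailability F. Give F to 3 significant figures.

F = 0.563

Trapezoidal AUC_0→13 (oral solution):
  [0→4]: (0.0+208.1)/2 × 4 = 416.2
  [4→5]: (208.1+213.5)/2 × 1 = 210.8
  [5→7]: (213.5+207.4)/2 × 2 = 420.9
  [7→9]: (207.4+191.7)/2 × 2 = 399.1
  [9→10]: (191.7+182.6)/2 × 1 = 187.15
  [10→13]: (182.6+155.3)/2 × 3 = 506.85
  Sum = 2141.0 µg/L·h
Tail: C_last/k_e = 155.3/0.059 = 2632.203
AUC_0→∞ (oral solution) = 2141.0 + 2632.203 = 4773.203 µg/L·h
F = (AUC_ev/D_ev)/(AUC_iv/D_iv) = (4773.203/125)/(3390/50) = 38.185624/67.8 = 0.5632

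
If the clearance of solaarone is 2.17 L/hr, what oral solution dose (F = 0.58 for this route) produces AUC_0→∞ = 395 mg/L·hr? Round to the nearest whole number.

Dose = 1478 mg

Dose = CL × AUC_0→∞ / F
     = 2.17 × 395 / 0.58 = 1477.84 mg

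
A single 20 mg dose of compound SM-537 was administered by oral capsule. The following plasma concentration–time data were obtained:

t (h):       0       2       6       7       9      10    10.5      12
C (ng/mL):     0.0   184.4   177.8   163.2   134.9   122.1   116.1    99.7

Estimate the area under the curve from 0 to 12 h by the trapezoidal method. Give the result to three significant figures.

Trapezoidal AUC_0→12:
  [0→2]: (0.0+184.4)/2 × 2 = 184.4
  [2→6]: (184.4+177.8)/2 × 4 = 724.4
  [6→7]: (177.8+163.2)/2 × 1 = 170.5
  [7→9]: (163.2+134.9)/2 × 2 = 298.1
  [9→10]: (134.9+122.1)/2 × 1 = 128.5
  [10→10.5]: (122.1+116.1)/2 × 0.5 = 59.55
  [10.5→12]: (116.1+99.7)/2 × 1.5 = 161.85
  Sum = 1727.3 ng/mL·h

AUC = 1730 ng/mL·h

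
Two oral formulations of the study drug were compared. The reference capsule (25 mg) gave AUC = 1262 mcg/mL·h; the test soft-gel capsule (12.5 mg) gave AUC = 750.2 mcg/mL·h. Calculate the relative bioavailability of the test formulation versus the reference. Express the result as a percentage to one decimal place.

F_rel = (AUC_test/D_test) / (AUC_ref/D_ref)
      = (750.2/12.5) / (1262/25)
      = 60.016 / 50.48 = 1.1889 = 118.89%

F_rel = 118.9%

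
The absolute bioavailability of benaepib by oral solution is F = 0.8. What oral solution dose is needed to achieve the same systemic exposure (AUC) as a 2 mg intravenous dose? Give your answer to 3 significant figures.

D_oral = 2.50 mg

For equal systemic exposure: F × D_ev = D_iv
D_ev = D_iv / F = 2 / 0.8 = 2.5 mg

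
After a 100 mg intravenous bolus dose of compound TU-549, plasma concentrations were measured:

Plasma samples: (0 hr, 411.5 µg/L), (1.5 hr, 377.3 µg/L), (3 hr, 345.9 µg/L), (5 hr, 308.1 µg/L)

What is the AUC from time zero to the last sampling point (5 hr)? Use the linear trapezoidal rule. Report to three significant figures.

Trapezoidal AUC_0→5:
  [0→1.5]: (411.5+377.3)/2 × 1.5 = 591.6
  [1.5→3]: (377.3+345.9)/2 × 1.5 = 542.4
  [3→5]: (345.9+308.1)/2 × 2 = 654.0
  Sum = 1788.0 µg/L·hr

AUC = 1790 µg/L·hr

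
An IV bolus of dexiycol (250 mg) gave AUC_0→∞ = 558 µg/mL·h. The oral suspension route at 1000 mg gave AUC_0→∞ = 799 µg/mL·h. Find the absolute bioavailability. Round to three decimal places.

F = 0.358

F = (AUC_ev / D_ev) / (AUC_iv / D_iv)
  = (799/1000) / (558/250)
  = 0.799 / 2.232 = 0.3580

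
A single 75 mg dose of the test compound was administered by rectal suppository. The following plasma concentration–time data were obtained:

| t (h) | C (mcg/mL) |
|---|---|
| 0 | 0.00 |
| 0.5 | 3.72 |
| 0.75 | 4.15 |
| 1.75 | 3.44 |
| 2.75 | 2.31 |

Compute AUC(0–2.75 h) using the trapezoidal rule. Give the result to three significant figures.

Trapezoidal AUC_0→2.75:
  [0→0.5]: (0.00+3.72)/2 × 0.5 = 0.93
  [0.5→0.75]: (3.72+4.15)/2 × 0.25 = 0.98375
  [0.75→1.75]: (4.15+3.44)/2 × 1 = 3.795
  [1.75→2.75]: (3.44+2.31)/2 × 1 = 2.875
  Sum = 8.58375 mcg/mL·h

AUC = 8.58 mcg/mL·h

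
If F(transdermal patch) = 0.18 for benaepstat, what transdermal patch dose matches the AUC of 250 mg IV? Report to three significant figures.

For equal systemic exposure: F × D_ev = D_iv
D_ev = D_iv / F = 250 / 0.18 = 1388.89 mg

D_transdermal = 1390 mg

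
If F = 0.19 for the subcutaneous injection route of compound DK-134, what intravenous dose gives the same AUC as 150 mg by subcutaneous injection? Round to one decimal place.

Systemic exposure from an extravascular dose = F × D_ev, so the equivalent IV dose is F × D_ev.
D_iv = F × D_ev = 0.19 × 150 = 28.5 mg

D_iv = 28.5 mg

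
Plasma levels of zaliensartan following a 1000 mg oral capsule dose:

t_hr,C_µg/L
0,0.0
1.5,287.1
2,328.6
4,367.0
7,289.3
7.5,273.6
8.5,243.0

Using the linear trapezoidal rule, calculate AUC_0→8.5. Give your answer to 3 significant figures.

Trapezoidal AUC_0→8.5:
  [0→1.5]: (0.0+287.1)/2 × 1.5 = 215.325
  [1.5→2]: (287.1+328.6)/2 × 0.5 = 153.925
  [2→4]: (328.6+367.0)/2 × 2 = 695.6
  [4→7]: (367.0+289.3)/2 × 3 = 984.45
  [7→7.5]: (289.3+273.6)/2 × 0.5 = 140.725
  [7.5→8.5]: (273.6+243.0)/2 × 1 = 258.3
  Sum = 2448.325 µg/L·hr

AUC = 2450 µg/L·hr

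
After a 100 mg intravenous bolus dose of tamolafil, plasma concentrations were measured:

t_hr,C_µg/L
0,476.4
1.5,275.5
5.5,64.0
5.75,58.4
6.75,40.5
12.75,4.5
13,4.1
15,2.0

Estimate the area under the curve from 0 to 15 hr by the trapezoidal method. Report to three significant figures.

AUC = 1450 µg/L·hr

Trapezoidal AUC_0→15:
  [0→1.5]: (476.4+275.5)/2 × 1.5 = 563.925
  [1.5→5.5]: (275.5+64.0)/2 × 4 = 679.0
  [5.5→5.75]: (64.0+58.4)/2 × 0.25 = 15.3
  [5.75→6.75]: (58.4+40.5)/2 × 1 = 49.45
  [6.75→12.75]: (40.5+4.5)/2 × 6 = 135.0
  [12.75→13]: (4.5+4.1)/2 × 0.25 = 1.075
  [13→15]: (4.1+2.0)/2 × 2 = 6.1
  Sum = 1449.85 µg/L·hr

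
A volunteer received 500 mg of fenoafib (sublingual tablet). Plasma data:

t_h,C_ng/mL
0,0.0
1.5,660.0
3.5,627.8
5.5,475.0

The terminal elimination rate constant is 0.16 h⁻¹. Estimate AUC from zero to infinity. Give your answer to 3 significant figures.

Trapezoidal AUC_0→5.5:
  [0→1.5]: (0.0+660.0)/2 × 1.5 = 495.0
  [1.5→3.5]: (660.0+627.8)/2 × 2 = 1287.8
  [3.5→5.5]: (627.8+475.0)/2 × 2 = 1102.8
  Sum = 2885.6 ng/mL·h
Extrapolated tail: C_last / k_e = 475.0 / 0.16 = 2968.750
AUC_0→∞ = 2885.6 + 2968.750 = 5854.35 ng/mL·h

AUC = 5850 ng/mL·h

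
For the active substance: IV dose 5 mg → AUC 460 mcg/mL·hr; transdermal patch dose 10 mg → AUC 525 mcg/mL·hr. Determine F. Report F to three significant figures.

F = (AUC_ev / D_ev) / (AUC_iv / D_iv)
  = (525/10) / (460/5)
  = 52.5 / 92 = 0.5707

F = 0.571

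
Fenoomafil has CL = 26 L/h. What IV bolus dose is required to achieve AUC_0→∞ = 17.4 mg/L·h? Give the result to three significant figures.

Dose = 452 mg

Dose_iv = CL × AUC_0→∞
     = 26 × 17.4 = 452.4 mg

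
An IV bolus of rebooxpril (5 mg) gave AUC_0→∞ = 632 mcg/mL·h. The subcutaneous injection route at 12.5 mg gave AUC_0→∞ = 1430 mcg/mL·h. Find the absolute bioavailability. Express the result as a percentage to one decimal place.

F = 90.5%

F = (AUC_ev / D_ev) / (AUC_iv / D_iv)
  = (1430/12.5) / (632/5)
  = 114.4 / 126.4 = 0.9051
  = 90.51%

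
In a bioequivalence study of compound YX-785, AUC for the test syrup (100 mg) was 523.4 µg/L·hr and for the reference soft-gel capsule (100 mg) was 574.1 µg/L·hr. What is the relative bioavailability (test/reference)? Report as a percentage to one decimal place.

F_rel = (AUC_test/D_test) / (AUC_ref/D_ref)
      = (523.4/100) / (574.1/100)
      = 5.234 / 5.741 = 0.9117 = 91.17%

F_rel = 91.2%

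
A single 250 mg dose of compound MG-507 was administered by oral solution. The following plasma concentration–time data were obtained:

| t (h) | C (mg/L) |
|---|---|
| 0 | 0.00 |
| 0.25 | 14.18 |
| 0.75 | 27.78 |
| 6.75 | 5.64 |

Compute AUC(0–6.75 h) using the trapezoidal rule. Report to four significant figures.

AUC = 112.5 mg/L·h

Trapezoidal AUC_0→6.75:
  [0→0.25]: (0.00+14.18)/2 × 0.25 = 1.7725
  [0.25→0.75]: (14.18+27.78)/2 × 0.5 = 10.49
  [0.75→6.75]: (27.78+5.64)/2 × 6 = 100.26
  Sum = 112.5225 mg/L·h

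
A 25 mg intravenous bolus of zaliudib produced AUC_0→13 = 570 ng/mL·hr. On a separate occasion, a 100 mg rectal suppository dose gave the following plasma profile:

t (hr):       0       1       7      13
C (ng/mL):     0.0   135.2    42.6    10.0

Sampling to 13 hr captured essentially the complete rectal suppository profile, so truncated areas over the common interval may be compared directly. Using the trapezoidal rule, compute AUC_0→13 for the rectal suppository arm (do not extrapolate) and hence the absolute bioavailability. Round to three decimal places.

Trapezoidal AUC_0→13 (rectal suppository):
  [0→1]: (0.0+135.2)/2 × 1 = 67.6
  [1→7]: (135.2+42.6)/2 × 6 = 533.4
  [7→13]: (42.6+10.0)/2 × 6 = 157.8
  Sum = 758.8 ng/mL·hr
F = (AUC_ev/D_ev)/(AUC_iv/D_iv) = (758.8/100)/(570/25) = 7.588/22.8 = 0.3328

F = 0.333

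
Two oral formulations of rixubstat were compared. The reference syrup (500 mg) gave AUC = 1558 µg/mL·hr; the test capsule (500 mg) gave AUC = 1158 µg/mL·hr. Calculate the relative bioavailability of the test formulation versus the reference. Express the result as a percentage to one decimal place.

F_rel = (AUC_test/D_test) / (AUC_ref/D_ref)
      = (1158/500) / (1558/500)
      = 2.316 / 3.116 = 0.7433 = 74.33%

F_rel = 74.3%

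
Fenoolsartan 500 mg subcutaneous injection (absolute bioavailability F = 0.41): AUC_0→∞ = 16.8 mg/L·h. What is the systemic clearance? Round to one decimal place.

CL = 12.2 L/h

CL = F × Dose / AUC_0→∞
   = 0.41 × 500 / 16.8 = 12.2024 L/h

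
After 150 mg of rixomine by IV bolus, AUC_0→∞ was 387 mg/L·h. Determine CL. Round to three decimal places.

CL = 0.388 L/h

CL = Dose_iv / AUC_0→∞
   = 150 / 387 = 0.387597 L/h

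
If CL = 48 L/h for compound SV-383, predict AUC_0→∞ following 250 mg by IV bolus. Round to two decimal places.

AUC_0→∞ = Dose_iv / CL
        = 250 / 48 = 5.20833 mg/L·h

AUC = 5.21 mg/L·h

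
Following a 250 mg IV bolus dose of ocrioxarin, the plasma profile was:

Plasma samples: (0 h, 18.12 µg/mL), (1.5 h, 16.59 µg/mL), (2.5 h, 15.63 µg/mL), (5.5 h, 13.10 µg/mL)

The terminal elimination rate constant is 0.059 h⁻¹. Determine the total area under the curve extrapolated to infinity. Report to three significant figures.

AUC = 307 µg/mL·h

Trapezoidal AUC_0→5.5:
  [0→1.5]: (18.12+16.59)/2 × 1.5 = 26.0325
  [1.5→2.5]: (16.59+15.63)/2 × 1 = 16.11
  [2.5→5.5]: (15.63+13.10)/2 × 3 = 43.095
  Sum = 85.2375 µg/mL·h
Extrapolated tail: C_last / k_e = 13.10 / 0.059 = 222.034
AUC_0→∞ = 85.2375 + 222.034 = 307.2715 µg/mL·h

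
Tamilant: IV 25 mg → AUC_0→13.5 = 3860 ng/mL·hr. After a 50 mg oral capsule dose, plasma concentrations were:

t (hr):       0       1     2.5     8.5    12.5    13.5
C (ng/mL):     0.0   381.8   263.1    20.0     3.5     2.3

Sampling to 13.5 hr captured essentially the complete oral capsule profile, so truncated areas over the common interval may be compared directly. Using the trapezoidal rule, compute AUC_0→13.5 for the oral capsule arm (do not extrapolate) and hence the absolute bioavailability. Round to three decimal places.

F = 0.204

Trapezoidal AUC_0→13.5 (oral capsule):
  [0→1]: (0.0+381.8)/2 × 1 = 190.9
  [1→2.5]: (381.8+263.1)/2 × 1.5 = 483.675
  [2.5→8.5]: (263.1+20.0)/2 × 6 = 849.3
  [8.5→12.5]: (20.0+3.5)/2 × 4 = 47.0
  [12.5→13.5]: (3.5+2.3)/2 × 1 = 2.9
  Sum = 1573.775 ng/mL·hr
F = (AUC_ev/D_ev)/(AUC_iv/D_iv) = (1573.775/50)/(3860/25) = 31.4755/154.4 = 0.2039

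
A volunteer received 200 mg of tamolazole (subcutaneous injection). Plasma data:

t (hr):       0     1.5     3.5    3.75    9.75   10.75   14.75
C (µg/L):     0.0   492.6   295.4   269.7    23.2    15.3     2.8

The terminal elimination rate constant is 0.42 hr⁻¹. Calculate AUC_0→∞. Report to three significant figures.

AUC = 2170 µg/L·hr

Trapezoidal AUC_0→14.75:
  [0→1.5]: (0.0+492.6)/2 × 1.5 = 369.45
  [1.5→3.5]: (492.6+295.4)/2 × 2 = 788.0
  [3.5→3.75]: (295.4+269.7)/2 × 0.25 = 70.6375
  [3.75→9.75]: (269.7+23.2)/2 × 6 = 878.7
  [9.75→10.75]: (23.2+15.3)/2 × 1 = 19.25
  [10.75→14.75]: (15.3+2.8)/2 × 4 = 36.2
  Sum = 2162.2375 µg/L·hr
Extrapolated tail: C_last / k_e = 2.8 / 0.42 = 6.667
AUC_0→∞ = 2162.2375 + 6.667 = 2168.9045 µg/L·hr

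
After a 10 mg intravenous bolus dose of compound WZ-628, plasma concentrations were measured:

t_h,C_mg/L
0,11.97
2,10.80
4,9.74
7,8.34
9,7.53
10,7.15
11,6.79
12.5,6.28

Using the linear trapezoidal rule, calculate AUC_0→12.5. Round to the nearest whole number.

Trapezoidal AUC_0→12.5:
  [0→2]: (11.97+10.80)/2 × 2 = 22.77
  [2→4]: (10.80+9.74)/2 × 2 = 20.54
  [4→7]: (9.74+8.34)/2 × 3 = 27.12
  [7→9]: (8.34+7.53)/2 × 2 = 15.87
  [9→10]: (7.53+7.15)/2 × 1 = 7.34
  [10→11]: (7.15+6.79)/2 × 1 = 6.97
  [11→12.5]: (6.79+6.28)/2 × 1.5 = 9.8025
  Sum = 110.4125 mg/L·h

AUC = 110 mg/L·h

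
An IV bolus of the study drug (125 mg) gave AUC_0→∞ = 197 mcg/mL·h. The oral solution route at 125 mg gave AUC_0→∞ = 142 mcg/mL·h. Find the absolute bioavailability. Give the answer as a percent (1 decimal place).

F = 72.1%

F = (AUC_ev / D_ev) / (AUC_iv / D_iv)
  = (142/125) / (197/125)
  = 1.136 / 1.576 = 0.7208
  = 72.08%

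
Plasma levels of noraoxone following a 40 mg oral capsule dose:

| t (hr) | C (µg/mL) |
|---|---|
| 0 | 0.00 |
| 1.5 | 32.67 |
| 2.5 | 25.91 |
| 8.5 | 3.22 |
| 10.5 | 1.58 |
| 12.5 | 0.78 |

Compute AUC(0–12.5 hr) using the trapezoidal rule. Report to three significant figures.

Trapezoidal AUC_0→12.5:
  [0→1.5]: (0.00+32.67)/2 × 1.5 = 24.5025
  [1.5→2.5]: (32.67+25.91)/2 × 1 = 29.29
  [2.5→8.5]: (25.91+3.22)/2 × 6 = 87.39
  [8.5→10.5]: (3.22+1.58)/2 × 2 = 4.8
  [10.5→12.5]: (1.58+0.78)/2 × 2 = 2.36
  Sum = 148.3425 µg/mL·hr

AUC = 148 µg/mL·hr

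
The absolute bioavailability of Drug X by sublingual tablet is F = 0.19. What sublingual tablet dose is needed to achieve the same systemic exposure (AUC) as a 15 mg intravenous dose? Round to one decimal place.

D_sublingual = 78.9 mg

For equal systemic exposure: F × D_ev = D_iv
D_ev = D_iv / F = 15 / 0.19 = 78.9474 mg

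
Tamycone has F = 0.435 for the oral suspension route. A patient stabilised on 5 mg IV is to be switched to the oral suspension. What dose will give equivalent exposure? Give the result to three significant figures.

For equal systemic exposure: F × D_ev = D_iv
D_ev = D_iv / F = 5 / 0.435 = 11.4943 mg

D_oral = 11.5 mg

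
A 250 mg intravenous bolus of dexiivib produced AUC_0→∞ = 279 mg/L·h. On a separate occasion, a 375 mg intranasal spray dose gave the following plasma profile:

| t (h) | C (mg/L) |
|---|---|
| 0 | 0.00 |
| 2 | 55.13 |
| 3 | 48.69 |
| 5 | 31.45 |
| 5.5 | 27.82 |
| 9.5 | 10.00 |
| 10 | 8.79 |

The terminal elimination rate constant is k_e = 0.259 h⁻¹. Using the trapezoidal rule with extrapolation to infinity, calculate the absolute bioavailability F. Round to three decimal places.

F = 0.756

Trapezoidal AUC_0→10 (intranasal spray):
  [0→2]: (0.00+55.13)/2 × 2 = 55.13
  [2→3]: (55.13+48.69)/2 × 1 = 51.91
  [3→5]: (48.69+31.45)/2 × 2 = 80.14
  [5→5.5]: (31.45+27.82)/2 × 0.5 = 14.8175
  [5.5→9.5]: (27.82+10.00)/2 × 4 = 75.64
  [9.5→10]: (10.00+8.79)/2 × 0.5 = 4.6975
  Sum = 282.335 mg/L·h
Tail: C_last/k_e = 8.79/0.259 = 33.938
AUC_0→∞ (intranasal spray) = 282.335 + 33.938 = 316.273 mg/L·h
F = (AUC_ev/D_ev)/(AUC_iv/D_iv) = (316.273/375)/(279/250) = 0.843395/1.116 = 0.7557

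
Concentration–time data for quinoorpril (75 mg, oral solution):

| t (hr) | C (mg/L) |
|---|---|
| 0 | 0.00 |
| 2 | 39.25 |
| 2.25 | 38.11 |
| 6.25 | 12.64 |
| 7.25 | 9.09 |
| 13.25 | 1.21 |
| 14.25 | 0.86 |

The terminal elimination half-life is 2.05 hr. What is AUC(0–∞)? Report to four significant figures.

AUC = 195.8 mg/L·hr

Trapezoidal AUC_0→14.25:
  [0→2]: (0.00+39.25)/2 × 2 = 39.25
  [2→2.25]: (39.25+38.11)/2 × 0.25 = 9.67
  [2.25→6.25]: (38.11+12.64)/2 × 4 = 101.5
  [6.25→7.25]: (12.64+9.09)/2 × 1 = 10.865
  [7.25→13.25]: (9.09+1.21)/2 × 6 = 30.9
  [13.25→14.25]: (1.21+0.86)/2 × 1 = 1.035
  Sum = 193.22 mg/L·hr
k_e = ln2 / t½ = 0.693147 / 2.05 = 0.3381 hr^-1
Extrapolated tail: C_last / k_e = 0.86 / 0.3381 = 2.544
AUC_0→∞ = 193.22 + 2.544 = 195.764 mg/L·hr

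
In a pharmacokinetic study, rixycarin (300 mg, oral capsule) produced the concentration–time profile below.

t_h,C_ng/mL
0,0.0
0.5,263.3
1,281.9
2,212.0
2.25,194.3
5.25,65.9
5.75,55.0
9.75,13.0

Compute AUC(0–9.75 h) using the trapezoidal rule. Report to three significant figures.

Trapezoidal AUC_0→9.75:
  [0→0.5]: (0.0+263.3)/2 × 0.5 = 65.825
  [0.5→1]: (263.3+281.9)/2 × 0.5 = 136.3
  [1→2]: (281.9+212.0)/2 × 1 = 246.95
  [2→2.25]: (212.0+194.3)/2 × 0.25 = 50.7875
  [2.25→5.25]: (194.3+65.9)/2 × 3 = 390.3
  [5.25→5.75]: (65.9+55.0)/2 × 0.5 = 30.225
  [5.75→9.75]: (55.0+13.0)/2 × 4 = 136.0
  Sum = 1056.3875 ng/mL·h

AUC = 1060 ng/mL·h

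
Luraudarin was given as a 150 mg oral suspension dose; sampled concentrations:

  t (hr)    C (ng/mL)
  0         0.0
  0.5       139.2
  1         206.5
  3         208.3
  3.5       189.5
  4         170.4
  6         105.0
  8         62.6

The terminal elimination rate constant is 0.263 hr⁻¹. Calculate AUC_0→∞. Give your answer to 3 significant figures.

AUC = 1410 ng/mL·hr

Trapezoidal AUC_0→8:
  [0→0.5]: (0.0+139.2)/2 × 0.5 = 34.8
  [0.5→1]: (139.2+206.5)/2 × 0.5 = 86.425
  [1→3]: (206.5+208.3)/2 × 2 = 414.8
  [3→3.5]: (208.3+189.5)/2 × 0.5 = 99.45
  [3.5→4]: (189.5+170.4)/2 × 0.5 = 89.975
  [4→6]: (170.4+105.0)/2 × 2 = 275.4
  [6→8]: (105.0+62.6)/2 × 2 = 167.6
  Sum = 1168.45 ng/mL·hr
Extrapolated tail: C_last / k_e = 62.6 / 0.263 = 238.023
AUC_0→∞ = 1168.45 + 238.023 = 1406.473 ng/mL·hr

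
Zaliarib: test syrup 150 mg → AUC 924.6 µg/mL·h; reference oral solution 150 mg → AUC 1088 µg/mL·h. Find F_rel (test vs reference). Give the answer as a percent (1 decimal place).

F_rel = 85.0%

F_rel = (AUC_test/D_test) / (AUC_ref/D_ref)
      = (924.6/150) / (1088/150)
      = 6.164 / 7.25333 = 0.8498 = 84.98%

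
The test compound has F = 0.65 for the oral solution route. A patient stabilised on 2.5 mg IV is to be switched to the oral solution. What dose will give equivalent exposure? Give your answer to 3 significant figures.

D_oral = 3.85 mg

For equal systemic exposure: F × D_ev = D_iv
D_ev = D_iv / F = 2.5 / 0.65 = 3.84615 mg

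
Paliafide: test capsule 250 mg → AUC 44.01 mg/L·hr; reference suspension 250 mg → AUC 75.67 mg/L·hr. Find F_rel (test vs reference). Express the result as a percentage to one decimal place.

F_rel = 58.2%

F_rel = (AUC_test/D_test) / (AUC_ref/D_ref)
      = (44.01/250) / (75.67/250)
      = 0.17604 / 0.30268 = 0.5816 = 58.16%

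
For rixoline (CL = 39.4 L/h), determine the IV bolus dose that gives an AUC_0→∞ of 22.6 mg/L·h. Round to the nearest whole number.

Dose_iv = CL × AUC_0→∞
     = 39.4 × 22.6 = 890.44 mg

Dose = 890 mg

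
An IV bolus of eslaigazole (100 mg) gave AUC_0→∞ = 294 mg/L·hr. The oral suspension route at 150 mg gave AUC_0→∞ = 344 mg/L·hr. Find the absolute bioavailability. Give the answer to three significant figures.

F = 0.780

F = (AUC_ev / D_ev) / (AUC_iv / D_iv)
  = (344/150) / (294/100)
  = 2.29333 / 2.94 = 0.7800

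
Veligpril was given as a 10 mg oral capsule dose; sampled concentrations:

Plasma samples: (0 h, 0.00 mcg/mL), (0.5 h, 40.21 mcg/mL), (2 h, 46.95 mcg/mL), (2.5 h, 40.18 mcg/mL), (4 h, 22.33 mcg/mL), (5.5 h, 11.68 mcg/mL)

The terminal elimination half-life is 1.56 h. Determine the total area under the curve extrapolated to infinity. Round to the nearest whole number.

AUC = 196 mcg/mL·h

Trapezoidal AUC_0→5.5:
  [0→0.5]: (0.00+40.21)/2 × 0.5 = 10.0525
  [0.5→2]: (40.21+46.95)/2 × 1.5 = 65.37
  [2→2.5]: (46.95+40.18)/2 × 0.5 = 21.7825
  [2.5→4]: (40.18+22.33)/2 × 1.5 = 46.8825
  [4→5.5]: (22.33+11.68)/2 × 1.5 = 25.5075
  Sum = 169.595 mcg/mL·h
k_e = ln2 / t½ = 0.693147 / 1.56 = 0.4443 h^-1
Extrapolated tail: C_last / k_e = 11.68 / 0.4443 = 26.289
AUC_0→∞ = 169.595 + 26.289 = 195.884 mcg/mL·h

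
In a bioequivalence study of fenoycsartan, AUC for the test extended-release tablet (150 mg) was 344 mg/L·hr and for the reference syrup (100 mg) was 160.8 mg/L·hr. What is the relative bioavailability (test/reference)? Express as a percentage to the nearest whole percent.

F_rel = 143%

F_rel = (AUC_test/D_test) / (AUC_ref/D_ref)
      = (344/150) / (160.8/100)
      = 2.29333 / 1.608 = 1.4262 = 142.62%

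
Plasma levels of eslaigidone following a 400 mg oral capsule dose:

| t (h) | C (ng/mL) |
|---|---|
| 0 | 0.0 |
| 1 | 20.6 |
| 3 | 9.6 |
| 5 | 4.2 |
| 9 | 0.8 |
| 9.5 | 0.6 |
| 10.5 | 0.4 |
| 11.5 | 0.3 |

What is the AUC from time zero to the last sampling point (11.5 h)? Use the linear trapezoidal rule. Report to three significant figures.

AUC = 65.5 ng/mL·h

Trapezoidal AUC_0→11.5:
  [0→1]: (0.0+20.6)/2 × 1 = 10.3
  [1→3]: (20.6+9.6)/2 × 2 = 30.2
  [3→5]: (9.6+4.2)/2 × 2 = 13.8
  [5→9]: (4.2+0.8)/2 × 4 = 10.0
  [9→9.5]: (0.8+0.6)/2 × 0.5 = 0.35
  [9.5→10.5]: (0.6+0.4)/2 × 1 = 0.5
  [10.5→11.5]: (0.4+0.3)/2 × 1 = 0.35
  Sum = 65.5 ng/mL·h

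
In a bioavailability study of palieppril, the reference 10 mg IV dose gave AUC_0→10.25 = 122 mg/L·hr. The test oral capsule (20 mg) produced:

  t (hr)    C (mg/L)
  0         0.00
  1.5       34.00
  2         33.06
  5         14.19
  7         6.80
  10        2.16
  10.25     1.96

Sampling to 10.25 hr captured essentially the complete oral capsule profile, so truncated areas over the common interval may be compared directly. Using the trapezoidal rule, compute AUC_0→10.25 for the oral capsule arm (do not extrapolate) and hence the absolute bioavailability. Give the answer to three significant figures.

F = 0.607

Trapezoidal AUC_0→10.25 (oral capsule):
  [0→1.5]: (0.00+34.00)/2 × 1.5 = 25.5
  [1.5→2]: (34.00+33.06)/2 × 0.5 = 16.765
  [2→5]: (33.06+14.19)/2 × 3 = 70.875
  [5→7]: (14.19+6.80)/2 × 2 = 20.99
  [7→10]: (6.80+2.16)/2 × 3 = 13.44
  [10→10.25]: (2.16+1.96)/2 × 0.25 = 0.515
  Sum = 148.085 mg/L·hr
F = (AUC_ev/D_ev)/(AUC_iv/D_iv) = (148.085/20)/(122/10) = 7.40425/12.2 = 0.6069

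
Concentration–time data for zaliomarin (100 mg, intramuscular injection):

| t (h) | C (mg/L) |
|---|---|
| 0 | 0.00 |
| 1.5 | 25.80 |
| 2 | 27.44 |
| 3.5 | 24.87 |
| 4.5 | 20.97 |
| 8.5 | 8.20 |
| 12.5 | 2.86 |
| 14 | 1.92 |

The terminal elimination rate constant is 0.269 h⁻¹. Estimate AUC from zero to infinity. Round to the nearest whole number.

Trapezoidal AUC_0→14:
  [0→1.5]: (0.00+25.80)/2 × 1.5 = 19.35
  [1.5→2]: (25.80+27.44)/2 × 0.5 = 13.31
  [2→3.5]: (27.44+24.87)/2 × 1.5 = 39.2325
  [3.5→4.5]: (24.87+20.97)/2 × 1 = 22.92
  [4.5→8.5]: (20.97+8.20)/2 × 4 = 58.34
  [8.5→12.5]: (8.20+2.86)/2 × 4 = 22.12
  [12.5→14]: (2.86+1.92)/2 × 1.5 = 3.585
  Sum = 178.8575 mg/L·h
Extrapolated tail: C_last / k_e = 1.92 / 0.269 = 7.138
AUC_0→∞ = 178.8575 + 7.138 = 185.9955 mg/L·h

AUC = 186 mg/L·h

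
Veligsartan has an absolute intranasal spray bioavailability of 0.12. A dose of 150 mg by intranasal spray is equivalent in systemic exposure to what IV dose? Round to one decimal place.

Systemic exposure from an extravascular dose = F × D_ev, so the equivalent IV dose is F × D_ev.
D_iv = F × D_ev = 0.12 × 150 = 18 mg

D_iv = 18.0 mg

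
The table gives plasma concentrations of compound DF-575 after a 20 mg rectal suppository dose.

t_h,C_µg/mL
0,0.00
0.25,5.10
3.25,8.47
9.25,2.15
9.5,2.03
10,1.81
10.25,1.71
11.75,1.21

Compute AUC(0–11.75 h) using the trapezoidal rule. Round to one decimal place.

Trapezoidal AUC_0→11.75:
  [0→0.25]: (0.00+5.10)/2 × 0.25 = 0.6375
  [0.25→3.25]: (5.10+8.47)/2 × 3 = 20.355
  [3.25→9.25]: (8.47+2.15)/2 × 6 = 31.86
  [9.25→9.5]: (2.15+2.03)/2 × 0.25 = 0.5225
  [9.5→10]: (2.03+1.81)/2 × 0.5 = 0.96
  [10→10.25]: (1.81+1.71)/2 × 0.25 = 0.44
  [10.25→11.75]: (1.71+1.21)/2 × 1.5 = 2.19
  Sum = 56.965 µg/mL·h

AUC = 57.0 µg/mL·h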